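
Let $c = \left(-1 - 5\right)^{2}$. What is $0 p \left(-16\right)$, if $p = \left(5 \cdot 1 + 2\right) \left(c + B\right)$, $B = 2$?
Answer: $0$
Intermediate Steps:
$c = 36$ ($c = \left(-6\right)^{2} = 36$)
$p = 266$ ($p = \left(5 \cdot 1 + 2\right) \left(36 + 2\right) = \left(5 + 2\right) 38 = 7 \cdot 38 = 266$)
$0 p \left(-16\right) = 0 \cdot 266 \left(-16\right) = 0 \left(-16\right) = 0$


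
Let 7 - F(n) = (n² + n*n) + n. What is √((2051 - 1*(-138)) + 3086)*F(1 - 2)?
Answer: 30*√211 ≈ 435.78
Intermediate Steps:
F(n) = 7 - n - 2*n² (F(n) = 7 - ((n² + n*n) + n) = 7 - ((n² + n²) + n) = 7 - (2*n² + n) = 7 - (n + 2*n²) = 7 + (-n - 2*n²) = 7 - n - 2*n²)
√((2051 - 1*(-138)) + 3086)*F(1 - 2) = √((2051 - 1*(-138)) + 3086)*(7 - (1 - 2) - 2*(1 - 2)²) = √((2051 + 138) + 3086)*(7 - 1*(-1) - 2*(-1)²) = √(2189 + 3086)*(7 + 1 - 2*1) = √5275*(7 + 1 - 2) = (5*√211)*6 = 30*√211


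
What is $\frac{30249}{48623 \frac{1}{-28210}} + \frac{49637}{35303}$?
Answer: $- \frac{30122493910019}{1716537769} \approx -17548.0$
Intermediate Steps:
$\frac{30249}{48623 \frac{1}{-28210}} + \frac{49637}{35303} = \frac{30249}{48623 \left(- \frac{1}{28210}\right)} + 49637 \cdot \frac{1}{35303} = \frac{30249}{- \frac{48623}{28210}} + \frac{49637}{35303} = 30249 \left(- \frac{28210}{48623}\right) + \frac{49637}{35303} = - \frac{853324290}{48623} + \frac{49637}{35303} = - \frac{30122493910019}{1716537769}$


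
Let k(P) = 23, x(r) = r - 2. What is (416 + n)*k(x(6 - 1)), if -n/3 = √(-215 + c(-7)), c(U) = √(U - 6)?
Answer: 9568 - 69*√(-215 + I*√13) ≈ 9559.5 - 1011.8*I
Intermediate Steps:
c(U) = √(-6 + U)
x(r) = -2 + r
n = -3*√(-215 + I*√13) (n = -3*√(-215 + √(-6 - 7)) = -3*√(-215 + √(-13)) = -3*√(-215 + I*√13) ≈ -0.36883 - 43.99*I)
(416 + n)*k(x(6 - 1)) = (416 - 3*√(-215 + I*√13))*23 = 9568 - 69*√(-215 + I*√13)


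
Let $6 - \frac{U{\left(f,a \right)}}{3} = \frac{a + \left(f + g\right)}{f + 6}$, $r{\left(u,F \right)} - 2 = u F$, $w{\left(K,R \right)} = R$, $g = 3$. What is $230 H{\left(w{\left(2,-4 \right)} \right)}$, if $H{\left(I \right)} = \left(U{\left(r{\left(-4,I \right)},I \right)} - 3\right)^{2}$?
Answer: $\frac{1220035}{32} \approx 38126.0$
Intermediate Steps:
$r{\left(u,F \right)} = 2 + F u$ ($r{\left(u,F \right)} = 2 + u F = 2 + F u$)
$U{\left(f,a \right)} = 18 - \frac{3 \left(3 + a + f\right)}{6 + f}$ ($U{\left(f,a \right)} = 18 - 3 \frac{a + \left(f + 3\right)}{f + 6} = 18 - 3 \frac{a + \left(3 + f\right)}{6 + f} = 18 - 3 \frac{3 + a + f}{6 + f} = 18 - \frac{3 \left(3 + a + f\right)}{6 + f}$)
$H{\left(I \right)} = \left(-3 + \frac{3 \left(43 - 21 I\right)}{8 - 4 I}\right)^{2}$ ($H{\left(I \right)} = \left(\frac{3 \left(33 - I + 5 \left(2 + I \left(-4\right)\right)\right)}{6 + \left(2 + I \left(-4\right)\right)} - 3\right)^{2} = \left(\frac{3 \left(33 - I + 5 \left(2 - 4 I\right)\right)}{6 - \left(-2 + 4 I\right)} - 3\right)^{2} = \left(\frac{3 \left(33 - I - \left(-10 + 20 I\right)\right)}{8 - 4 I} - 3\right)^{2} = \left(\frac{3 \left(43 - 21 I\right)}{8 - 4 I} - 3\right)^{2} = \left(-3 + \frac{3 \left(43 - 21 I\right)}{8 - 4 I}\right)^{2}$)
$230 H{\left(w{\left(2,-4 \right)} \right)} = 230 \frac{9 \left(-35 + 17 \left(-4\right)\right)^{2}}{16 \left(2 - -4\right)^{2}} = 230 \frac{9 \left(-35 - 68\right)^{2}}{16 \left(2 + 4\right)^{2}} = 230 \frac{9 \left(-103\right)^{2}}{16 \cdot 36} = 230 \cdot \frac{9}{16} \cdot 10609 \cdot \frac{1}{36} = 230 \cdot \frac{10609}{64} = \frac{1220035}{32}$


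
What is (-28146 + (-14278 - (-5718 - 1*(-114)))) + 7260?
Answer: -29560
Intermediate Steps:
(-28146 + (-14278 - (-5718 - 1*(-114)))) + 7260 = (-28146 + (-14278 - (-5718 + 114))) + 7260 = (-28146 + (-14278 - 1*(-5604))) + 7260 = (-28146 + (-14278 + 5604)) + 7260 = (-28146 - 8674) + 7260 = -36820 + 7260 = -29560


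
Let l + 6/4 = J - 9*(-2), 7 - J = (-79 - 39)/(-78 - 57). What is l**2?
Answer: 37319881/72900 ≈ 511.93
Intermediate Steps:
J = 827/135 (J = 7 - (-79 - 39)/(-78 - 57) = 7 - (-118)/(-135) = 7 - (-118)*(-1)/135 = 7 - 1*118/135 = 7 - 118/135 = 827/135 ≈ 6.1259)
l = 6109/270 (l = -3/2 + (827/135 - 9*(-2)) = -3/2 + (827/135 + 18) = -3/2 + 3257/135 = 6109/270 ≈ 22.626)
l**2 = (6109/270)**2 = 37319881/72900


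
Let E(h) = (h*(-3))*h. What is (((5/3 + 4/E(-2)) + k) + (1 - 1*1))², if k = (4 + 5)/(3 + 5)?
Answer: 3481/576 ≈ 6.0434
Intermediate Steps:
E(h) = -3*h² (E(h) = (-3*h)*h = -3*h²)
k = 9/8 ≈ 1.1250
(((5/3 + 4/E(-2)) + k) + (1 - 1*1))² = (((5/3 + 4/((-3*(-2)²))) + 9/8) + (1 - 1*1))² = (((5*(⅓) + 4/((-3*4))) + 9/8) + (1 - 1))² = (((5/3 + 4/(-12)) + 9/8) + 0)² = (((5/3 + 4*(-1/12)) + 9/8) + 0)² = (((5/3 - ⅓) + 9/8) + 0)² = ((4/3 + 9/8) + 0)² = (59/24 + 0)² = (59/24)² = 3481/576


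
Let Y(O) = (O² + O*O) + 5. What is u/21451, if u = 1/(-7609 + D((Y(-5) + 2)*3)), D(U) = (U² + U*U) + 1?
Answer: 1/1091298174 ≈ 9.1634e-10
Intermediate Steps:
Y(O) = 5 + 2*O² (Y(O) = (O² + O²) + 5 = 2*O² + 5 = 5 + 2*O²)
D(U) = 1 + 2*U² (D(U) = (U² + U²) + 1 = 2*U² + 1 = 1 + 2*U²)
u = 1/50874 (u = 1/(-7609 + (1 + 2*(((5 + 2*(-5)²) + 2)*3)²)) = 1/(-7609 + (1 + 2*(((5 + 2*25) + 2)*3)²)) = 1/(-7609 + (1 + 2*(((5 + 50) + 2)*3)²)) = 1/(-7609 + (1 + 2*((55 + 2)*3)²)) = 1/(-7609 + (1 + 2*(57*3)²)) = 1/(-7609 + (1 + 2*171²)) = 1/(-7609 + (1 + 2*29241)) = 1/(-7609 + (1 + 58482)) = 1/(-7609 + 58483) = 1/50874 ≈ 1.9656e-5)
u/21451 = (1/50874)/21451 = (1/50874)*(1/21451) = 1/1091298174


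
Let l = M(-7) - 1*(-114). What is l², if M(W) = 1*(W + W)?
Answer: 10000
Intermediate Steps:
M(W) = 2*W (M(W) = 1*(2*W) = 2*W)
l = 100 (l = 2*(-7) - 1*(-114) = -14 + 114 = 100)
l² = 100² = 10000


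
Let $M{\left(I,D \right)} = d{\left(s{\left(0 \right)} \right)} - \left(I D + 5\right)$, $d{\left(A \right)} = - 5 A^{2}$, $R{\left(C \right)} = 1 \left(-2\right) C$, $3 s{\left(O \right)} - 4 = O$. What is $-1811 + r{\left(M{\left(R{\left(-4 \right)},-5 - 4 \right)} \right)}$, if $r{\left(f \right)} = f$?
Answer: $- \frac{15776}{9} \approx -1752.9$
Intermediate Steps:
$s{\left(O \right)} = \frac{4}{3} + \frac{O}{3}$
$R{\left(C \right)} = - 2 C$
$M{\left(I,D \right)} = - \frac{125}{9} - D I$ ($M{\left(I,D \right)} = - 5 \left(\frac{4}{3} + \frac{1}{3} \cdot 0\right)^{2} - \left(I D + 5\right) = - 5 \left(\frac{4}{3} + 0\right)^{2} - \left(D I + 5\right) = - 5 \left(\frac{4}{3}\right)^{2} - \left(5 + D I\right) = \left(-5\right) \frac{16}{9} - \left(5 + D I\right) = - \frac{80}{9} - \left(5 + D I\right) = - \frac{125}{9} - D I$)
$-1811 + r{\left(M{\left(R{\left(-4 \right)},-5 - 4 \right)} \right)} = -1811 - \left(\frac{125}{9} + \left(-5 - 4\right) \left(\left(-2\right) \left(-4\right)\right)\right) = -1811 - \left(\frac{125}{9} + \left(-5 - 4\right) 8\right) = -1811 - \left(\frac{125}{9} - 72\right) = -1811 + \left(- \frac{125}{9} + 72\right) = -1811 + \frac{523}{9} = - \frac{15776}{9}$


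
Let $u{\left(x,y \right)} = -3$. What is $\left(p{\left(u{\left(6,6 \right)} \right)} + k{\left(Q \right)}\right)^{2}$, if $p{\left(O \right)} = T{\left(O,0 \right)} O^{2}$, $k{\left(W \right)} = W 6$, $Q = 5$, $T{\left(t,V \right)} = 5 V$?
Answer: $900$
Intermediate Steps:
$k{\left(W \right)} = 6 W$
$p{\left(O \right)} = 0$ ($p{\left(O \right)} = 5 \cdot 0 O^{2} = 0 O^{2} = 0$)
$\left(p{\left(u{\left(6,6 \right)} \right)} + k{\left(Q \right)}\right)^{2} = \left(0 + 6 \cdot 5\right)^{2} = \left(0 + 30\right)^{2} = 30^{2} = 900$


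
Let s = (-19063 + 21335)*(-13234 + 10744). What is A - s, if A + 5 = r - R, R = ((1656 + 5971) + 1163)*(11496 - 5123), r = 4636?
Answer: -50356759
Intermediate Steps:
R = 56018670 (R = (7627 + 1163)*6373 = 8790*6373 = 56018670)
s = -5657280 (s = 2272*(-2490) = -5657280)
A = -56014039 (A = -5 + (4636 - 1*56018670) = -5 + (4636 - 56018670) = -5 - 56014034 = -56014039)
A - s = -56014039 - 1*(-5657280) = -56014039 + 5657280 = -50356759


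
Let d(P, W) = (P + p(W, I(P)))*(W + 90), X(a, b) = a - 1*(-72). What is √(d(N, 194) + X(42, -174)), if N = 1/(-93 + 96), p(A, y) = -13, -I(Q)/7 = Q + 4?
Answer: 5*I*√1254/3 ≈ 59.02*I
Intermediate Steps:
I(Q) = -28 - 7*Q (I(Q) = -7*(Q + 4) = -7*(4 + Q) = -28 - 7*Q)
X(a, b) = 72 + a (X(a, b) = a + 72 = 72 + a)
N = ⅓ (N = 1/3 = ⅓ ≈ 0.33333)
d(P, W) = (-13 + P)*(90 + W) (d(P, W) = (P - 13)*(W + 90) = (-13 + P)*(90 + W))
√(d(N, 194) + X(42, -174)) = √((-1170 - 13*194 + 90*(⅓) + (⅓)*194) + (72 + 42)) = √((-1170 - 2522 + 30 + 194/3) + 114) = √(-10792/3 + 114) = √(-10450/3) = 5*I*√1254/3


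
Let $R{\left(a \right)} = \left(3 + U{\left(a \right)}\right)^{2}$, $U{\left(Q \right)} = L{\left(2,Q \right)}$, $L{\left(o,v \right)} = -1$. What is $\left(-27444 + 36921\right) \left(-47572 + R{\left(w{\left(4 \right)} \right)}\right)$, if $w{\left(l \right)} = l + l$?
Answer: $-450801936$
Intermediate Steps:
$w{\left(l \right)} = 2 l$
$U{\left(Q \right)} = -1$
$R{\left(a \right)} = 4$ ($R{\left(a \right)} = \left(3 - 1\right)^{2} = 2^{2} = 4$)
$\left(-27444 + 36921\right) \left(-47572 + R{\left(w{\left(4 \right)} \right)}\right) = \left(-27444 + 36921\right) \left(-47572 + 4\right) = 9477 \left(-47568\right) = -450801936$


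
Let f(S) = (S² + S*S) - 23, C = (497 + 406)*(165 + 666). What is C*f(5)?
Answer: 20260611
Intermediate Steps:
C = 750393 (C = 903*831 = 750393)
f(S) = -23 + 2*S² (f(S) = (S² + S²) - 23 = 2*S² - 23 = -23 + 2*S²)
C*f(5) = 750393*(-23 + 2*5²) = 750393*(-23 + 2*25) = 750393*(-23 + 50) = 750393*27 = 20260611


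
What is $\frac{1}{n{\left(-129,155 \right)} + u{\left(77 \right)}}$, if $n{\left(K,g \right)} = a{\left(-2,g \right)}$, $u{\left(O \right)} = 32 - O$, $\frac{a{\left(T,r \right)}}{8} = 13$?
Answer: $\frac{1}{59} \approx 0.016949$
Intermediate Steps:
$a{\left(T,r \right)} = 104$ ($a{\left(T,r \right)} = 8 \cdot 13 = 104$)
$n{\left(K,g \right)} = 104$
$\frac{1}{n{\left(-129,155 \right)} + u{\left(77 \right)}} = \frac{1}{104 + \left(32 - 77\right)} = \frac{1}{104 - 45} = \frac{1}{59}$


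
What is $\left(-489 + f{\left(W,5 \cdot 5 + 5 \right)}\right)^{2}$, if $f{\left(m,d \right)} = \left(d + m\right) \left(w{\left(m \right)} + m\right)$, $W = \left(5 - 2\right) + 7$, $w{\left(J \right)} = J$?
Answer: $96721$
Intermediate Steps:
$W = 10$ ($W = 3 + 7 = 10$)
$f{\left(m,d \right)} = 2 m \left(d + m\right)$ ($f{\left(m,d \right)} = \left(d + m\right) \left(m + m\right) = \left(d + m\right) 2 m = 2 m \left(d + m\right)$)
$\left(-489 + f{\left(W,5 \cdot 5 + 5 \right)}\right)^{2} = \left(-489 + 2 \cdot 10 \left(\left(5 \cdot 5 + 5\right) + 10\right)\right)^{2} = \left(-489 + 2 \cdot 10 \left(\left(25 + 5\right) + 10\right)\right)^{2} = \left(-489 + 2 \cdot 10 \left(30 + 10\right)\right)^{2} = \left(-489 + 2 \cdot 10 \cdot 40\right)^{2} = \left(-489 + 800\right)^{2} = 311^{2} = 96721$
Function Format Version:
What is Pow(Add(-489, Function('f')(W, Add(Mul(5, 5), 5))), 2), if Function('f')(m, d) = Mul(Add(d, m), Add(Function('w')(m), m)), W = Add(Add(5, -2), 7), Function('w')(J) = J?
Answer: 96721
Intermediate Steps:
W = 10 (W = Add(3, 7) = 10)
Function('f')(m, d) = Mul(2, m, Add(d, m)) (Function('f')(m, d) = Mul(Add(d, m), Add(m, m)) = Mul(Add(d, m), Mul(2, m)) = Mul(2, m, Add(d, m)))
Pow(Add(-489, Function('f')(W, Add(Mul(5, 5), 5))), 2) = Pow(Add(-489, Mul(2, 10, Add(Add(Mul(5, 5), 5), 10))), 2) = Pow(Add(-489, Mul(2, 10, Add(Add(25, 5), 10))), 2) = Pow(Add(-489, Mul(2, 10, Add(30, 10))), 2) = Pow(Add(-489, Mul(2, 10, 40)), 2) = Pow(Add(-489, 800), 2) = Pow(311, 2) = 96721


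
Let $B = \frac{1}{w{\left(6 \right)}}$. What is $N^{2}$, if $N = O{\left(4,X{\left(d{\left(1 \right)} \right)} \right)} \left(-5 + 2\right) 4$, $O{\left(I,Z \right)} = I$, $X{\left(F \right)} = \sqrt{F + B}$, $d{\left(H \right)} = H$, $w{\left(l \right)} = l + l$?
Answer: $2304$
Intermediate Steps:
$w{\left(l \right)} = 2 l$
$B = \frac{1}{12}$ ($B = \frac{1}{2 \cdot 6} = \frac{1}{12} \approx 0.083333$)
$X{\left(F \right)} = \sqrt{\frac{1}{12} + F}$ ($X{\left(F \right)} = \sqrt{F + \frac{1}{12}} = \sqrt{\frac{1}{12} + F}$)
$N = -48$ ($N = 4 \left(-5 + 2\right) 4 = 4 \left(\left(-3\right) 4\right) = 4 \left(-12\right) = -48$)
$N^{2} = \left(-48\right)^{2} = 2304$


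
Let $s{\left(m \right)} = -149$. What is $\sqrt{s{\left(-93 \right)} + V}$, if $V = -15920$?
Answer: $i \sqrt{16069} \approx 126.76 i$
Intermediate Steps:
$\sqrt{s{\left(-93 \right)} + V} = \sqrt{-149 - 15920} = \sqrt{-16069} = i \sqrt{16069}$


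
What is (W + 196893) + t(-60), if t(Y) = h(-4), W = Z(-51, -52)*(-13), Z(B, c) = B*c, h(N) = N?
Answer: 162413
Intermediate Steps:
W = -34476 (W = -51*(-52)*(-13) = 2652*(-13) = -34476)
t(Y) = -4
(W + 196893) + t(-60) = (-34476 + 196893) - 4 = 162417 - 4 = 162413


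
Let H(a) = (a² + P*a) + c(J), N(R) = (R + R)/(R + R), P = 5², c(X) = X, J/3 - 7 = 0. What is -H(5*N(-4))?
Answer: -171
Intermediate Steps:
J = 21 (J = 21 + 3*0 = 21 + 0 = 21)
P = 25
N(R) = 1 (N(R) = (2*R)/((2*R)) = (2*R)*(1/(2*R)) = 1)
H(a) = 21 + a² + 25*a (H(a) = (a² + 25*a) + 21 = 21 + a² + 25*a)
-H(5*N(-4)) = -(21 + (5*1)² + 25*(5*1)) = -(21 + 5² + 25*5) = -(21 + 25 + 125) = -1*171 = -171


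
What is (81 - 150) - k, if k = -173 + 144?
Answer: -40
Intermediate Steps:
k = -29
(81 - 150) - k = (81 - 150) - 1*(-29) = -69 + 29 = -40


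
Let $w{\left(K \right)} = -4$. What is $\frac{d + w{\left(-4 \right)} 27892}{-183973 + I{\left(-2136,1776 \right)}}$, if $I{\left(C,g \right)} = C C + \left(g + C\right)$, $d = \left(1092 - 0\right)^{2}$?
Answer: $\frac{1080896}{4378163} \approx 0.24688$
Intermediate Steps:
$d = 1192464$ ($d = \left(1092 + 0\right)^{2} = 1092^{2} = 1192464$)
$I{\left(C,g \right)} = C + g + C^{2}$ ($I{\left(C,g \right)} = C^{2} + \left(C + g\right) = C + g + C^{2}$)
$\frac{d + w{\left(-4 \right)} 27892}{-183973 + I{\left(-2136,1776 \right)}} = \frac{1192464 - 111568}{-183973 + \left(-2136 + 1776 + \left(-2136\right)^{2}\right)} = \frac{1192464 - 111568}{-183973 + \left(-2136 + 1776 + 4562496\right)} = \frac{1080896}{-183973 + 4562136} = \frac{1080896}{4378163}$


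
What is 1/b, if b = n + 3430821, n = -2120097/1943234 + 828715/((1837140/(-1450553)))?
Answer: 356999291076/991205082082016795 ≈ 3.6017e-7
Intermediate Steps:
n = -233595582726636601/356999291076 (n = -2120097*1/1943234 + 828715/((1837140*(-1/1450553))) = -2120097/1943234 + 828715/(-1837140/1450553) = -2120097/1943234 + 828715*(-1450553/1837140) = -2120097/1943234 - 240419005879/367428 = -233595582726636601/356999291076 ≈ -6.5433e+5)
b = 991205082082016795/356999291076 (b = -233595582726636601/356999291076 + 3430821 = 991205082082016795/356999291076 ≈ 2.7765e+6)
1/b = 1/(991205082082016795/356999291076) = 356999291076/991205082082016795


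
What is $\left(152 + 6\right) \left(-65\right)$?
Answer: $-10270$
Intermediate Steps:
$\left(152 + 6\right) \left(-65\right) = 158 \left(-65\right) = -10270$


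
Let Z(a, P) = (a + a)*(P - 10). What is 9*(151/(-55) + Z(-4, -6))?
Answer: 62001/55 ≈ 1127.3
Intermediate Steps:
Z(a, P) = 2*a*(-10 + P) (Z(a, P) = (2*a)*(-10 + P) = 2*a*(-10 + P))
9*(151/(-55) + Z(-4, -6)) = 9*(151/(-55) + 2*(-4)*(-10 - 6)) = 9*(151*(-1/55) + 2*(-4)*(-16)) = 9*(-151/55 + 128) = 9*(6889/55) = 62001/55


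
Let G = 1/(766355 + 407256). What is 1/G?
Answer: 1173611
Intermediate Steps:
G = 1/1173611 ≈ 8.5207e-7
1/G = 1/(1/1173611) = 1173611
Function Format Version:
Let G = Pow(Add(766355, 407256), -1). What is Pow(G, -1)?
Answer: 1173611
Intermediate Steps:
G = Rational(1, 1173611) (G = Pow(1173611, -1) = Rational(1, 1173611) ≈ 8.5207e-7)
Pow(G, -1) = Pow(Rational(1, 1173611), -1) = 1173611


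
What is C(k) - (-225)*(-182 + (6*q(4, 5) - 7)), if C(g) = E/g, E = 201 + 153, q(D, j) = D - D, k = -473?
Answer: -20114679/473 ≈ -42526.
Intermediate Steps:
q(D, j) = 0
E = 354
C(g) = 354/g
C(k) - (-225)*(-182 + (6*q(4, 5) - 7)) = 354/(-473) - (-225)*(-182 + (6*0 - 7)) = 354*(-1/473) - (-225)*(-182 + (0 - 7)) = -354/473 - (-225)*(-182 - 7) = -354/473 - (-225)*(-189) = -354/473 - 1*42525 = -354/473 - 42525 = -20114679/473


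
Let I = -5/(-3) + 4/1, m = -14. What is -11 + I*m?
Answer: -271/3 ≈ -90.333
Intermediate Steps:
I = 17/3 (I = -5*(-⅓) + 4*1 = 5/3 + 4 = 17/3 ≈ 5.6667)
-11 + I*m = -11 + (17/3)*(-14) = -11 - 238/3 = -271/3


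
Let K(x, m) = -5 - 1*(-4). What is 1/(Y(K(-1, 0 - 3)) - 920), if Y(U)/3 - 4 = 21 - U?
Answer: -1/842 ≈ -0.0011876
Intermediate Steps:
K(x, m) = -1 (K(x, m) = -5 + 4 = -1)
Y(U) = 75 - 3*U (Y(U) = 12 + 3*(21 - U) = 12 + (63 - 3*U) = 75 - 3*U)
1/(Y(K(-1, 0 - 3)) - 920) = 1/((75 - 3*(-1)) - 920) = 1/((75 + 3) - 920) = 1/(78 - 920) = 1/(-842) = -1/842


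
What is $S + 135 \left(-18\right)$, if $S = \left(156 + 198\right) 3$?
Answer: $-1368$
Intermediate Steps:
$S = 1062$ ($S = 354 \cdot 3 = 1062$)
$S + 135 \left(-18\right) = 1062 + 135 \left(-18\right) = 1062 - 2430 = -1368$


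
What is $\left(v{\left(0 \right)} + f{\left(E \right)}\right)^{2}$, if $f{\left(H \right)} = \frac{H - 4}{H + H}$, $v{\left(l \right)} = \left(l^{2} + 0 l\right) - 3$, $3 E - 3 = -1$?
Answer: $\frac{121}{4} \approx 30.25$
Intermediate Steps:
$E = \frac{2}{3}$ ($E = 1 + \frac{1}{3} \left(-1\right) = 1 - \frac{1}{3} = \frac{2}{3} \approx 0.66667$)
$v{\left(l \right)} = -3 + l^{2}$ ($v{\left(l \right)} = \left(l^{2} + 0\right) - 3 = l^{2} - 3 = -3 + l^{2}$)
$f{\left(H \right)} = \frac{-4 + H}{2 H}$
$\left(v{\left(0 \right)} + f{\left(E \right)}\right)^{2} = \left(\left(-3 + 0^{2}\right) + \frac{-4 + \frac{2}{3}}{2 \cdot \frac{2}{3}}\right)^{2} = \left(\left(-3 + 0\right) + \frac{1}{2} \cdot \frac{3}{2} \left(- \frac{10}{3}\right)\right)^{2} = \left(-3 - \frac{5}{2}\right)^{2} = \left(- \frac{11}{2}\right)^{2} = \frac{121}{4}$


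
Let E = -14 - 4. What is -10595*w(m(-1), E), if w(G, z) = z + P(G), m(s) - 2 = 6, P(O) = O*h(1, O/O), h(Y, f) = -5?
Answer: 614510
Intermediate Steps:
P(O) = -5*O (P(O) = O*(-5) = -5*O)
m(s) = 8 (m(s) = 2 + 6 = 8)
E = -18
w(G, z) = z - 5*G
-10595*w(m(-1), E) = -10595*(-18 - 5*8) = -10595*(-18 - 40) = -10595*(-58) = 614510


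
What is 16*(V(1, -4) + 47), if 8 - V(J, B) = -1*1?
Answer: 896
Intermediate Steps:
V(J, B) = 9 (V(J, B) = 8 - (-1) = 8 - 1*(-1) = 8 + 1 = 9)
16*(V(1, -4) + 47) = 16*(9 + 47) = 16*56 = 896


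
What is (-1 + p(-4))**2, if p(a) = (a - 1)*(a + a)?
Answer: 1521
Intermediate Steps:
p(a) = 2*a*(-1 + a) (p(a) = (-1 + a)*(2*a) = 2*a*(-1 + a))
(-1 + p(-4))**2 = (-1 + 2*(-4)*(-1 - 4))**2 = (-1 + 2*(-4)*(-5))**2 = (-1 + 40)**2 = 39**2 = 1521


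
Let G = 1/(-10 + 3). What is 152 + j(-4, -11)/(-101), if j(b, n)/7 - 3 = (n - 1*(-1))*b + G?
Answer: 15052/101 ≈ 149.03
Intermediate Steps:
G = -⅐ (G = 1/(-7) = -⅐ ≈ -0.14286)
j(b, n) = 20 + 7*b*(1 + n) (j(b, n) = 21 + 7*((n - 1*(-1))*b - ⅐) = 21 + 7*((n + 1)*b - ⅐) = 21 + 7*((1 + n)*b - ⅐) = 21 + 7*(b*(1 + n) - ⅐) = 21 + 7*(-⅐ + b*(1 + n)) = 21 + (-1 + 7*b*(1 + n)) = 20 + 7*b*(1 + n))
152 + j(-4, -11)/(-101) = 152 + (20 + 7*(-4) + 7*(-4)*(-11))/(-101) = 152 + (20 - 28 + 308)*(-1/101) = 152 + 300*(-1/101) = 152 - 300/101 = 15052/101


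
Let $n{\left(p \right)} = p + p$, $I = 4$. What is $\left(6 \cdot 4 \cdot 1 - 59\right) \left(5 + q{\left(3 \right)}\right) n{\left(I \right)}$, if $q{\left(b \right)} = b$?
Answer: $-2240$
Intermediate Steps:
$n{\left(p \right)} = 2 p$
$\left(6 \cdot 4 \cdot 1 - 59\right) \left(5 + q{\left(3 \right)}\right) n{\left(I \right)} = \left(6 \cdot 4 \cdot 1 - 59\right) \left(5 + 3\right) 2 \cdot 4 = \left(24 \cdot 1 - 59\right) 8 \cdot 8 = \left(24 - 59\right) 64 = \left(-35\right) 64 = -2240$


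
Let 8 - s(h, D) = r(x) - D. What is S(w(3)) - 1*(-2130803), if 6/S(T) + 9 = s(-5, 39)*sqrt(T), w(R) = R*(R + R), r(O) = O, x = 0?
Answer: 9394710433/4409 + 94*sqrt(2)/4409 ≈ 2.1308e+6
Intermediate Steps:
w(R) = 2*R**2 (w(R) = R*(2*R) = 2*R**2)
s(h, D) = 8 + D (s(h, D) = 8 - (0 - D) = 8 - (-1)*D = 8 + D)
S(T) = 6/(-9 + 47*sqrt(T)) (S(T) = 6/(-9 + (8 + 39)*sqrt(T)) = 6/(-9 + 47*sqrt(T)))
S(w(3)) - 1*(-2130803) = 6/(-9 + 47*sqrt(2*3**2)) - 1*(-2130803) = 6/(-9 + 47*sqrt(2*9)) + 2130803 = 6/(-9 + 47*sqrt(18)) + 2130803 = 6/(-9 + 47*(3*sqrt(2))) + 2130803 = 6/(-9 + 141*sqrt(2)) + 2130803 = 2130803 + 6/(-9 + 141*sqrt(2))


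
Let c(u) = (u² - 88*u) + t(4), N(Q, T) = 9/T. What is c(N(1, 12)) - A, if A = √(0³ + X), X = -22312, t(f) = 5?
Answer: -967/16 - 2*I*√5578 ≈ -60.438 - 149.37*I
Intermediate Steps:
c(u) = 5 + u² - 88*u (c(u) = (u² - 88*u) + 5 = 5 + u² - 88*u)
A = 2*I*√5578 (A = √(0³ - 22312) = √(0 - 22312) = √(-22312) = 2*I*√5578 ≈ 149.37*I)
c(N(1, 12)) - A = (5 + (9/12)² - 792/12) - 2*I*√5578 = (5 + (9*(1/12))² - 792/12) - 2*I*√5578 = (5 + (¾)² - 88*¾) - 2*I*√5578 = (5 + 9/16 - 66) - 2*I*√5578 = -967/16 - 2*I*√5578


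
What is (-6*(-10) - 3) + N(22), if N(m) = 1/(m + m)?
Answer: 2509/44 ≈ 57.023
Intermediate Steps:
N(m) = 1/(2*m)
(-6*(-10) - 3) + N(22) = (-6*(-10) - 3) + (½)/22 = (60 - 3) + (½)*(1/22) = 57 + 1/44 = 2509/44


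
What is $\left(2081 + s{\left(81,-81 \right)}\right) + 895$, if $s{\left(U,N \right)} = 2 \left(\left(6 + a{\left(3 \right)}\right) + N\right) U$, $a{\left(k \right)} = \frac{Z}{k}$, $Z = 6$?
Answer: $-8850$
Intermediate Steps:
$a{\left(k \right)} = \frac{6}{k}$
$s{\left(U,N \right)} = U \left(16 + 2 N\right)$ ($s{\left(U,N \right)} = 2 \left(\left(6 + \frac{6}{3}\right) + N\right) U = 2 \left(\left(6 + 6 \cdot \frac{1}{3}\right) + N\right) U = 2 \left(\left(6 + 2\right) + N\right) U = 2 \left(8 + N\right) U = \left(16 + 2 N\right) U = U \left(16 + 2 N\right)$)
$\left(2081 + s{\left(81,-81 \right)}\right) + 895 = \left(2081 + 2 \cdot 81 \left(8 - 81\right)\right) + 895 = \left(2081 + 2 \cdot 81 \left(-73\right)\right) + 895 = \left(2081 - 11826\right) + 895 = -9745 + 895 = -8850$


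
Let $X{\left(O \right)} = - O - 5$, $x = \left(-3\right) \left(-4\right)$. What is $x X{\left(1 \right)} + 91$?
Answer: $19$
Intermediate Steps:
$x = 12$
$X{\left(O \right)} = -5 - O$
$x X{\left(1 \right)} + 91 = 12 \left(-5 - 1\right) + 91 = 12 \left(-6\right) + 91 = -72 + 91 = 19$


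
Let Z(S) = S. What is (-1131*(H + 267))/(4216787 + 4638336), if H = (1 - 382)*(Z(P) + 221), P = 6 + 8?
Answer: 100962108/8855123 ≈ 11.402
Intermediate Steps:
P = 14
H = -89535 (H = (1 - 382)*(14 + 221) = -381*235 = -89535)
(-1131*(H + 267))/(4216787 + 4638336) = (-1131*(-89535 + 267))/(4216787 + 4638336) = -1131*(-89268)/8855123 = 100962108*(1/8855123) = 100962108/8855123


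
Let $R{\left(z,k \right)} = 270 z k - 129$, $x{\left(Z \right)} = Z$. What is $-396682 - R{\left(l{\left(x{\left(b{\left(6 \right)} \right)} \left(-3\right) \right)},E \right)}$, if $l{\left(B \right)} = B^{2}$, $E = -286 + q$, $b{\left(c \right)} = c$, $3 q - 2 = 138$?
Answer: $20540327$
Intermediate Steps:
$q = \frac{140}{3}$ ($q = \frac{2}{3} + \frac{1}{3} \cdot 138 = \frac{2}{3} + 46 = \frac{140}{3} \approx 46.667$)
$E = - \frac{718}{3}$ ($E = -286 + \frac{140}{3} = - \frac{718}{3} \approx -239.33$)
$R{\left(z,k \right)} = -129 + 270 k z$ ($R{\left(z,k \right)} = 270 k z - 129 = -129 + 270 k z$)
$-396682 - R{\left(l{\left(x{\left(b{\left(6 \right)} \right)} \left(-3\right) \right)},E \right)} = -396682 - \left(-129 + 270 \left(- \frac{718}{3}\right) \left(6 \left(-3\right)\right)^{2}\right) = -396682 - \left(-129 + 270 \left(- \frac{718}{3}\right) \left(-18\right)^{2}\right) = -396682 - \left(-129 + 270 \left(- \frac{718}{3}\right) 324\right) = -396682 - \left(-129 - 20936880\right) = -396682 - -20937009 = -396682 + 20937009 = 20540327$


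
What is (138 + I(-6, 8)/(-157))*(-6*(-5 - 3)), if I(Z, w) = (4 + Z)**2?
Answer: 1039776/157 ≈ 6622.8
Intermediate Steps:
(138 + I(-6, 8)/(-157))*(-6*(-5 - 3)) = (138 + (4 - 6)**2/(-157))*(-6*(-5 - 3)) = (138 + (-2)**2*(-1/157))*(-6*(-8)) = (138 + 4*(-1/157))*48 = (138 - 4/157)*48 = (21662/157)*48 = 1039776/157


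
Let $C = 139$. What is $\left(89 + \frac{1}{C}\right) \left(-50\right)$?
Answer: $- \frac{618600}{139} \approx -4450.4$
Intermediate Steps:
$\left(89 + \frac{1}{C}\right) \left(-50\right) = \left(89 + \frac{1}{139}\right) \left(-50\right) = \frac{12372}{139} \left(-50\right) = - \frac{618600}{139}$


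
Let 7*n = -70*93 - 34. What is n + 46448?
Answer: 318592/7 ≈ 45513.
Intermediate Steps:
n = -6544/7 (n = (-70*93 - 34)/7 = (-6510 - 34)/7 = (1/7)*(-6544) = -6544/7 ≈ -934.86)
n + 46448 = -6544/7 + 46448 = 318592/7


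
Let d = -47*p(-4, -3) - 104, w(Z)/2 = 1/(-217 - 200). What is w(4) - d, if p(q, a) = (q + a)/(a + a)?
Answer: 132463/834 ≈ 158.83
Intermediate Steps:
p(q, a) = (a + q)/(2*a) (p(q, a) = (a + q)/((2*a)) = (a + q)*(1/(2*a)) = (a + q)/(2*a))
w(Z) = -2/417 (w(Z) = 2/(-217 - 200) = 2/(-417) = 2*(-1/417) = -2/417)
d = -953/6 (d = -47*(-3 - 4)/(2*(-3)) - 104 = -47*(-1)*(-7)/(2*3) - 104 = -47*7/6 - 104 = -329/6 - 104 = -953/6 ≈ -158.83)
w(4) - d = -2/417 - 1*(-953/6) = -2/417 + 953/6 = 132463/834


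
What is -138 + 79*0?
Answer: -138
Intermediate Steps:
-138 + 79*0 = -138 + 0 = -138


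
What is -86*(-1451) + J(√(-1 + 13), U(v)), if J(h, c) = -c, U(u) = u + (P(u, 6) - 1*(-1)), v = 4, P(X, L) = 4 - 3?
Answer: 124780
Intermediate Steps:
P(X, L) = 1
U(u) = 2 + u (U(u) = u + (1 - 1*(-1)) = u + (1 + 1) = u + 2 = 2 + u)
-86*(-1451) + J(√(-1 + 13), U(v)) = -86*(-1451) - (2 + 4) = 124786 - 1*6 = 124786 - 6 = 124780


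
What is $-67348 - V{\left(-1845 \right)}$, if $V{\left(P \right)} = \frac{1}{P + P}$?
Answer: $- \frac{248514119}{3690} \approx -67348.0$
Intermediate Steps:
$V{\left(P \right)} = \frac{1}{2 P}$
$-67348 - V{\left(-1845 \right)} = -67348 - \frac{1}{2 \left(-1845\right)} = -67348 - \frac{1}{2} \left(- \frac{1}{1845}\right) = -67348 - - \frac{1}{3690} = -67348 + \frac{1}{3690} = - \frac{248514119}{3690}$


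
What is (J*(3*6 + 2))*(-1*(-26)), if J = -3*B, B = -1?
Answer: 1560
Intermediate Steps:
J = 3 (J = -3*(-1) = 3)
(J*(3*6 + 2))*(-1*(-26)) = (3*(3*6 + 2))*(-1*(-26)) = (3*(18 + 2))*26 = (3*20)*26 = 60*26 = 1560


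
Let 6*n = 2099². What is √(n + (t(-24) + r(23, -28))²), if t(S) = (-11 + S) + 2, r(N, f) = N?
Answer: √26438406/6 ≈ 856.97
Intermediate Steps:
n = 4405801/6 (n = (⅙)*2099² = (⅙)*4405801 = 4405801/6 ≈ 7.3430e+5)
t(S) = -9 + S
√(n + (t(-24) + r(23, -28))²) = √(4405801/6 + ((-9 - 24) + 23)²) = √(4405801/6 + (-33 + 23)²) = √(4405801/6 + (-10)²) = √(4405801/6 + 100) = √(4406401/6) = √26438406/6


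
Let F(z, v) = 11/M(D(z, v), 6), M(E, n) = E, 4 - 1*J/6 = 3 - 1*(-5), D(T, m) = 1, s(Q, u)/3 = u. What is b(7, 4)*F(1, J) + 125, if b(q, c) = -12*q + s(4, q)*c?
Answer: 125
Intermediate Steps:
s(Q, u) = 3*u
J = -24 (J = 24 - 6*(3 - 1*(-5)) = 24 - 6*(3 + 5) = 24 - 6*8 = 24 - 48 = -24)
b(q, c) = -12*q + 3*c*q (b(q, c) = -12*q + (3*q)*c = -12*q + 3*c*q)
F(z, v) = 11 (F(z, v) = 11/1 = 11*1 = 11)
b(7, 4)*F(1, J) + 125 = (3*7*(-4 + 4))*11 + 125 = (3*7*0)*11 + 125 = 0*11 + 125 = 0 + 125 = 125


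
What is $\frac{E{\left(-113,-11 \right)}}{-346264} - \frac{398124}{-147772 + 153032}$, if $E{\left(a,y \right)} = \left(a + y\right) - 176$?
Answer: $- \frac{8615901921}{113834290} \approx -75.688$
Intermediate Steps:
$E{\left(a,y \right)} = -176 + a + y$
$\frac{E{\left(-113,-11 \right)}}{-346264} - \frac{398124}{-147772 + 153032} = \frac{-176 - 113 - 11}{-346264} - \frac{398124}{-147772 + 153032} = \left(-300\right) \left(- \frac{1}{346264}\right) - \frac{398124}{5260} = \frac{75}{86566} - \frac{99531}{1315} = - \frac{8615901921}{113834290}$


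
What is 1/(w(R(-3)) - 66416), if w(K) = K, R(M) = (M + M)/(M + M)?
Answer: -1/66415 ≈ -1.5057e-5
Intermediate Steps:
R(M) = 1 (R(M) = (2*M)/((2*M)) = (2*M)*(1/(2*M)) = 1)
1/(w(R(-3)) - 66416) = 1/(1 - 66416) = 1/(-66415) = -1/66415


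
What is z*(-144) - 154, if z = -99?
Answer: 14102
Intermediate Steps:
z*(-144) - 154 = -99*(-144) - 154 = 14256 - 154 = 14102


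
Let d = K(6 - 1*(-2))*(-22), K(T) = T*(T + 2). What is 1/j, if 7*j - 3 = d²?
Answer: 7/3097603 ≈ 2.2598e-6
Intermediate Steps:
K(T) = T*(2 + T)
d = -1760 (d = ((6 - 1*(-2))*(2 + (6 - 1*(-2))))*(-22) = ((6 + 2)*(2 + (6 + 2)))*(-22) = (8*(2 + 8))*(-22) = (8*10)*(-22) = 80*(-22) = -1760)
j = 3097603/7 (j = 3/7 + (⅐)*(-1760)² = 3/7 + (⅐)*3097600 = 3/7 + 3097600/7 = 3097603/7 ≈ 4.4251e+5)
1/j = 1/(3097603/7) = 7/3097603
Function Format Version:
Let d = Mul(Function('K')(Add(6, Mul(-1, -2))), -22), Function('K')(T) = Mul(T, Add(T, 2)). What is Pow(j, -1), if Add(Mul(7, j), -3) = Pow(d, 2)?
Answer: Rational(7, 3097603) ≈ 2.2598e-6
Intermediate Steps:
Function('K')(T) = Mul(T, Add(2, T))
d = -1760 (d = Mul(Mul(Add(6, Mul(-1, -2)), Add(2, Add(6, Mul(-1, -2)))), -22) = Mul(Mul(Add(6, 2), Add(2, Add(6, 2))), -22) = Mul(Mul(8, Add(2, 8)), -22) = Mul(Mul(8, 10), -22) = Mul(80, -22) = -1760)
j = Rational(3097603, 7) (j = Add(Rational(3, 7), Mul(Rational(1, 7), Pow(-1760, 2))) = Add(Rational(3, 7), Mul(Rational(1, 7), 3097600)) = Add(Rational(3, 7), Rational(3097600, 7)) = Rational(3097603, 7) ≈ 4.4251e+5)
Pow(j, -1) = Pow(Rational(3097603, 7), -1) = Rational(7, 3097603)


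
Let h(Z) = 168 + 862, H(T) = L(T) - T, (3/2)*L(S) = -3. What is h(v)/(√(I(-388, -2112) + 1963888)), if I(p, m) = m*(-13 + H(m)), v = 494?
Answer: -515*I*√154061/308122 ≈ -0.65604*I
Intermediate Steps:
L(S) = -2 (L(S) = (⅔)*(-3) = -2)
H(T) = -2 - T
I(p, m) = m*(-15 - m) (I(p, m) = m*(-13 + (-2 - m)) = m*(-15 - m))
h(Z) = 1030
h(v)/(√(I(-388, -2112) + 1963888)) = 1030/(√(-1*(-2112)*(15 - 2112) + 1963888)) = 1030/(√(-1*(-2112)*(-2097) + 1963888)) = 1030/(√(-4428864 + 1963888)) = 1030/(√(-2464976)) = 1030/((4*I*√154061)) = 1030*(-I*√154061/616244) = -515*I*√154061/308122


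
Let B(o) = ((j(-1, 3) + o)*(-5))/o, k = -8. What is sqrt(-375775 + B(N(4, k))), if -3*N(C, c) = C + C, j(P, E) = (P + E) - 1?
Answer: 15*I*sqrt(26722)/4 ≈ 613.01*I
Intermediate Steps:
j(P, E) = -1 + E + P (j(P, E) = (E + P) - 1 = -1 + E + P)
N(C, c) = -2*C/3 (N(C, c) = -(C + C)/3 = -2*C/3)
B(o) = (-5 - 5*o)/o (B(o) = (((-1 + 3 - 1) + o)*(-5))/o = ((1 + o)*(-5))/o = (-5 - 5*o)/o)
sqrt(-375775 + B(N(4, k))) = sqrt(-375775 + (-5 - 5/((-2/3*4)))) = sqrt(-375775 + (-5 - 5/(-8/3))) = sqrt(-375775 + (-5 - 5*(-3/8))) = sqrt(-375775 + (-5 + 15/8)) = sqrt(-375775 - 25/8) = sqrt(-3006225/8) = 15*I*sqrt(26722)/4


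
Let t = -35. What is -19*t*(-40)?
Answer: -26600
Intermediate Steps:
-19*t*(-40) = -19*(-35)*(-40) = 665*(-40) = -26600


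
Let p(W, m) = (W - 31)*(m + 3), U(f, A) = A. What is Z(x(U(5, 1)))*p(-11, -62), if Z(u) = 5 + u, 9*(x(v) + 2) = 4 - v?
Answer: 8260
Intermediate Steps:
x(v) = -14/9 - v/9 (x(v) = -2 + (4 - v)/9 = -2 + (4/9 - v/9) = -14/9 - v/9)
p(W, m) = (-31 + W)*(3 + m)
Z(x(U(5, 1)))*p(-11, -62) = (5 + (-14/9 - ⅑*1))*(-93 - 31*(-62) + 3*(-11) - 11*(-62)) = (5 + (-14/9 - ⅑))*(-93 + 1922 - 33 + 682) = (5 - 5/3)*2478 = (10/3)*2478 = 8260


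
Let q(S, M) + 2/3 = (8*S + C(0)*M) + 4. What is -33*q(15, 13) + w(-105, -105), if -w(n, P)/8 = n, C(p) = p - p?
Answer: -3230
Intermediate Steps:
C(p) = 0
w(n, P) = -8*n
q(S, M) = 10/3 + 8*S (q(S, M) = -2/3 + ((8*S + 0*M) + 4) = -2/3 + ((8*S + 0) + 4) = -2/3 + (8*S + 4) = -2/3 + (4 + 8*S) = 10/3 + 8*S)
-33*q(15, 13) + w(-105, -105) = -33*(10/3 + 8*15) - 8*(-105) = -33*(10/3 + 120) + 840 = -33*370/3 + 840 = -4070 + 840 = -3230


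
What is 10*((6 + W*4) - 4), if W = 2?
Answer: 100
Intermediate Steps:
10*((6 + W*4) - 4) = 10*((6 + 2*4) - 4) = 10*((6 + 8) - 4) = 10*(14 - 4) = 10*10 = 100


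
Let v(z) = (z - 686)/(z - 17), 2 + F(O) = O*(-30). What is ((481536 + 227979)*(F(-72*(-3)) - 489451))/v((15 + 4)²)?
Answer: 24208786891656/65 ≈ 3.7244e+11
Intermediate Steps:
F(O) = -2 - 30*O (F(O) = -2 + O*(-30) = -2 - 30*O)
v(z) = (-686 + z)/(-17 + z)
((481536 + 227979)*(F(-72*(-3)) - 489451))/v((15 + 4)²) = ((481536 + 227979)*((-2 - (-2160)*(-3)) - 489451))/(((-686 + (15 + 4)²)/(-17 + (15 + 4)²))) = (709515*((-2 - 30*216) - 489451))/(((-686 + 19²)/(-17 + 19²))) = (709515*((-2 - 6480) - 489451))/(((-686 + 361)/(-17 + 361))) = (709515*(-6482 - 489451))/((-325/344)) = (709515*(-495933))/(((1/344)*(-325))) = -351871902495/(-325/344) = -351871902495*(-344/325) = 24208786891656/65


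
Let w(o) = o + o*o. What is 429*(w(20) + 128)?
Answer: 235092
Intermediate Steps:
w(o) = o + o²
429*(w(20) + 128) = 429*(20*(1 + 20) + 128) = 429*(20*21 + 128) = 429*(420 + 128) = 429*548 = 235092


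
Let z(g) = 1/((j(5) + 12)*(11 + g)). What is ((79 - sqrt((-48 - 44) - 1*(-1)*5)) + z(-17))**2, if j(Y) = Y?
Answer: 64010101/10404 - 8057*I*sqrt(87)/51 ≈ 6152.5 - 1473.5*I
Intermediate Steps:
z(g) = 1/(187 + 17*g) (z(g) = 1/((5 + 12)*(11 + g)) = 1/(17*(11 + g)) = 1/(187 + 17*g))
((79 - sqrt((-48 - 44) - 1*(-1)*5)) + z(-17))**2 = ((79 - sqrt((-48 - 44) - 1*(-1)*5)) + 1/(17*(11 - 17)))**2 = ((79 - sqrt(-92 + 1*5)) + (1/17)/(-6))**2 = ((79 - sqrt(-92 + 5)) + (1/17)*(-1/6))**2 = ((79 - sqrt(-87)) - 1/102)**2 = ((79 - I*sqrt(87)) - 1/102)**2 = (8057/102 - I*sqrt(87))**2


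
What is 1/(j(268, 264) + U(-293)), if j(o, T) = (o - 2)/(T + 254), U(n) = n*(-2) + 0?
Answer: 37/21701 ≈ 0.0017050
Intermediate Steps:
U(n) = -2*n (U(n) = -2*n + 0 = -2*n)
j(o, T) = (-2 + o)/(254 + T)
1/(j(268, 264) + U(-293)) = 1/((-2 + 268)/(254 + 264) - 2*(-293)) = 1/(266/518 + 586) = 1/((1/518)*266 + 586) = 1/(19/37 + 586) = 1/(21701/37) = 37/21701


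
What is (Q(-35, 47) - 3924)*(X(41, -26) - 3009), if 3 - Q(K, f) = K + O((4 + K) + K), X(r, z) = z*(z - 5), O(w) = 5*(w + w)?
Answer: 7106878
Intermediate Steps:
O(w) = 10*w (O(w) = 5*(2*w) = 10*w)
X(r, z) = z*(-5 + z)
Q(K, f) = -37 - 21*K (Q(K, f) = 3 - (K + 10*((4 + K) + K)) = 3 - (K + 10*(4 + 2*K)) = 3 - (K + (40 + 20*K)) = 3 - (40 + 21*K) = 3 + (-40 - 21*K) = -37 - 21*K)
(Q(-35, 47) - 3924)*(X(41, -26) - 3009) = ((-37 - 21*(-35)) - 3924)*(-26*(-5 - 26) - 3009) = ((-37 + 735) - 3924)*(-26*(-31) - 3009) = (698 - 3924)*(806 - 3009) = -3226*(-2203) = 7106878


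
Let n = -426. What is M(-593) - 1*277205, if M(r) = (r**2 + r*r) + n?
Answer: 425667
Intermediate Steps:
M(r) = -426 + 2*r**2 (M(r) = (r**2 + r*r) - 426 = (r**2 + r**2) - 426 = 2*r**2 - 426 = -426 + 2*r**2)
M(-593) - 1*277205 = (-426 + 2*(-593)**2) - 1*277205 = (-426 + 2*351649) - 277205 = (-426 + 703298) - 277205 = 702872 - 277205 = 425667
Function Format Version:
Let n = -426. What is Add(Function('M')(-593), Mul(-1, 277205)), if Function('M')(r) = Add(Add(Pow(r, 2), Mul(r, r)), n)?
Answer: 425667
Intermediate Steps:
Function('M')(r) = Add(-426, Mul(2, Pow(r, 2))) (Function('M')(r) = Add(Add(Pow(r, 2), Mul(r, r)), -426) = Add(Add(Pow(r, 2), Pow(r, 2)), -426) = Add(Mul(2, Pow(r, 2)), -426) = Add(-426, Mul(2, Pow(r, 2))))
Add(Function('M')(-593), Mul(-1, 277205)) = Add(Add(-426, Mul(2, Pow(-593, 2))), Mul(-1, 277205)) = Add(Add(-426, Mul(2, 351649)), -277205) = Add(Add(-426, 703298), -277205) = Add(702872, -277205) = 425667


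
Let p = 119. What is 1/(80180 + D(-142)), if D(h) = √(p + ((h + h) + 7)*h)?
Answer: 80180/6428792947 - √39453/6428792947 ≈ 1.2441e-5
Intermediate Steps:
D(h) = √(119 + h*(7 + 2*h)) (D(h) = √(119 + ((h + h) + 7)*h) = √(119 + (2*h + 7)*h) = √(119 + (7 + 2*h)*h) = √(119 + h*(7 + 2*h)))
1/(80180 + D(-142)) = 1/(80180 + √(119 + 2*(-142)² + 7*(-142))) = 1/(80180 + √(119 + 2*20164 - 994)) = 1/(80180 + √(119 + 40328 - 994)) = 1/(80180 + √39453)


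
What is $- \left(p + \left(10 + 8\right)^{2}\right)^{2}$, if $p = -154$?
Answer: $-28900$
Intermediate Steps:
$- \left(p + \left(10 + 8\right)^{2}\right)^{2} = - \left(-154 + \left(10 + 8\right)^{2}\right)^{2} = - \left(-154 + 18^{2}\right)^{2} = - \left(-154 + 324\right)^{2} = - 170^{2} = \left(-1\right) 28900 = -28900$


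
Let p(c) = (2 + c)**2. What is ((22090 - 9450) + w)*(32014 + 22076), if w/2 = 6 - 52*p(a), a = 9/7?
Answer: 30557171880/49 ≈ 6.2362e+8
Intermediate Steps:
a = 9/7 (a = 9*(1/7) = 9/7 ≈ 1.2857)
w = -54428/49 (w = 2*(6 - 52*(2 + 9/7)**2) = 2*(6 - 52*(23/7)**2) = 2*(6 - 52*529/49) = 2*(6 - 27508/49) = 2*(-27214/49) = -54428/49 ≈ -1110.8)
((22090 - 9450) + w)*(32014 + 22076) = ((22090 - 9450) - 54428/49)*(32014 + 22076) = (12640 - 54428/49)*54090 = (564932/49)*54090 = 30557171880/49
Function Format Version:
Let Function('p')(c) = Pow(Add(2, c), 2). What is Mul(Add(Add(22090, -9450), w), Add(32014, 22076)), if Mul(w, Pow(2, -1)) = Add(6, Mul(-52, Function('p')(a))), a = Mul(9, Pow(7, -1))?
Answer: Rational(30557171880, 49) ≈ 6.2362e+8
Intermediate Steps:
a = Rational(9, 7) (a = Mul(9, Rational(1, 7)) = Rational(9, 7) ≈ 1.2857)
w = Rational(-54428, 49) (w = Mul(2, Add(6, Mul(-52, Pow(Add(2, Rational(9, 7)), 2)))) = Mul(2, Add(6, Mul(-52, Pow(Rational(23, 7), 2)))) = Mul(2, Add(6, Mul(-52, Rational(529, 49)))) = Mul(2, Add(6, Rational(-27508, 49))) = Mul(2, Rational(-27214, 49)) = Rational(-54428, 49) ≈ -1110.8)
Mul(Add(Add(22090, -9450), w), Add(32014, 22076)) = Mul(Add(Add(22090, -9450), Rational(-54428, 49)), Add(32014, 22076)) = Mul(Add(12640, Rational(-54428, 49)), 54090) = Mul(Rational(564932, 49), 54090) = Rational(30557171880, 49)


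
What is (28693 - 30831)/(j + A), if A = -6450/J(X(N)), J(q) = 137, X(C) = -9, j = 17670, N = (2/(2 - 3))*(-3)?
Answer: -146453/1207170 ≈ -0.12132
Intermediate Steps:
N = 6 (N = (2/(-1))*(-3) = -1*2*(-3) = -2*(-3) = 6)
A = -6450/137 ≈ -47.080
(28693 - 30831)/(j + A) = (28693 - 30831)/(17670 - 6450/137) = -2138/2414340/137 = -2138*137/2414340 = -146453/1207170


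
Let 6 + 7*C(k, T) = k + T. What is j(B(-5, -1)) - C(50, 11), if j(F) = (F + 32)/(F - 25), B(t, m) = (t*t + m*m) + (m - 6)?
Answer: -229/14 ≈ -16.357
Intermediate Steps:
C(k, T) = -6/7 + T/7 + k/7 (C(k, T) = -6/7 + (k + T)/7 = -6/7 + (T + k)/7 = -6/7 + (T/7 + k/7) = -6/7 + T/7 + k/7)
B(t, m) = -6 + m + m² + t² (B(t, m) = (t² + m²) + (-6 + m) = (m² + t²) + (-6 + m) = -6 + m + m² + t²)
j(F) = (32 + F)/(-25 + F)
j(B(-5, -1)) - C(50, 11) = (32 + (-6 - 1 + (-1)² + (-5)²))/(-25 + (-6 - 1 + (-1)² + (-5)²)) - (-6/7 + (⅐)*11 + (⅐)*50) = (32 + (-6 - 1 + 1 + 25))/(-25 + (-6 - 1 + 1 + 25)) - (-6/7 + 11/7 + 50/7) = (32 + 19)/(-25 + 19) - 1*55/7 = 51/(-6) - 55/7 = -⅙*51 - 55/7 = -17/2 - 55/7 = -229/14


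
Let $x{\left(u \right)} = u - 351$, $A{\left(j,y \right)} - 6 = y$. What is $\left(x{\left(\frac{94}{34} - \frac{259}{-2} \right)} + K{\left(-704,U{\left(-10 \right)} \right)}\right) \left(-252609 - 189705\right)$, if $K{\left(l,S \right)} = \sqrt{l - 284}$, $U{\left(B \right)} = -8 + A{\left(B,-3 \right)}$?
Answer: $\frac{1644744609}{17} - 884628 i \sqrt{247} \approx 9.675 \cdot 10^{7} - 1.3903 \cdot 10^{7} i$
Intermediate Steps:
$A{\left(j,y \right)} = 6 + y$
$x{\left(u \right)} = -351 + u$
$U{\left(B \right)} = -5$ ($U{\left(B \right)} = -8 + \left(6 - 3\right) = -8 + 3 = -5$)
$K{\left(l,S \right)} = \sqrt{-284 + l}$
$\left(x{\left(\frac{94}{34} - \frac{259}{-2} \right)} + K{\left(-704,U{\left(-10 \right)} \right)}\right) \left(-252609 - 189705\right) = \left(\left(-351 + \left(\frac{94}{34} - \frac{259}{-2}\right)\right) + \sqrt{-284 - 704}\right) \left(-252609 - 189705\right) = \left(\left(-351 + \left(94 \cdot \frac{1}{34} - - \frac{259}{2}\right)\right) + \sqrt{-988}\right) \left(-442314\right) = \left(\left(-351 + \left(\frac{47}{17} + \frac{259}{2}\right)\right) + 2 i \sqrt{247}\right) \left(-442314\right) = \left(\left(-351 + \frac{4497}{34}\right) + 2 i \sqrt{247}\right) \left(-442314\right) = \left(- \frac{7437}{34} + 2 i \sqrt{247}\right) \left(-442314\right) = \frac{1644744609}{17} - 884628 i \sqrt{247}$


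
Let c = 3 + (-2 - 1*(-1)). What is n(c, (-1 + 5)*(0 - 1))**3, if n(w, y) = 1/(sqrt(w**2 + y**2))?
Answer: sqrt(5)/200 ≈ 0.011180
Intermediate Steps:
c = 2 (c = 3 + (-2 + 1) = 3 - 1 = 2)
n(w, y) = 1/sqrt(w**2 + y**2)
n(c, (-1 + 5)*(0 - 1))**3 = (1/sqrt(2**2 + ((-1 + 5)*(0 - 1))**2))**3 = (1/sqrt(4 + (4*(-1))**2))**3 = (1/sqrt(4 + (-4)**2))**3 = (1/sqrt(4 + 16))**3 = (1/sqrt(20))**3 = (sqrt(5)/10)**3 = sqrt(5)/200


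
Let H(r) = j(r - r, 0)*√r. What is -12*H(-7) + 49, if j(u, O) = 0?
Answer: 49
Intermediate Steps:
H(r) = 0 (H(r) = 0*√r = 0)
-12*H(-7) + 49 = -12*0 + 49 = 0 + 49 = 49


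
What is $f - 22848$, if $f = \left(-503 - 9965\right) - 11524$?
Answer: $-44840$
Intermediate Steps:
$f = -21992$ ($f = -10468 - 11524 = -21992$)
$f - 22848 = -21992 - 22848 = -44840$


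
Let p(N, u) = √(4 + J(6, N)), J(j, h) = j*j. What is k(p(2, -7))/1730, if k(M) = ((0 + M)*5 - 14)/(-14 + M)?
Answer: -1/67470 - 14*√10/33735 ≈ -0.0013272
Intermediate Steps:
J(j, h) = j²
p(N, u) = 2*√10 (p(N, u) = √(4 + 6²) = √(4 + 36) = √40 = 2*√10)
k(M) = (-14 + 5*M)/(-14 + M) (k(M) = (M*5 - 14)/(-14 + M) = (5*M - 14)/(-14 + M) = (-14 + 5*M)/(-14 + M))
k(p(2, -7))/1730 = ((-14 + 5*(2*√10))/(-14 + 2*√10))/1730 = ((-14 + 10*√10)/(-14 + 2*√10))*(1/1730) = (-14 + 10*√10)/(1730*(-14 + 2*√10))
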